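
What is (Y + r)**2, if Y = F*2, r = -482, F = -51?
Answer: 341056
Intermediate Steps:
Y = -102 (Y = -51*2 = -102)
(Y + r)**2 = (-102 - 482)**2 = (-584)**2 = 341056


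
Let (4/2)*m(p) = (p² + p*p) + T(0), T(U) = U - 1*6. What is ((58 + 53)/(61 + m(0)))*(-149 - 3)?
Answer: -8436/29 ≈ -290.90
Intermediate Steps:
T(U) = -6 + U (T(U) = U - 6 = -6 + U)
m(p) = -3 + p² (m(p) = ((p² + p*p) + (-6 + 0))/2 = ((p² + p²) - 6)/2 = (2*p² - 6)/2 = (-6 + 2*p²)/2 = -3 + p²)
((58 + 53)/(61 + m(0)))*(-149 - 3) = ((58 + 53)/(61 + (-3 + 0²)))*(-149 - 3) = (111/(61 + (-3 + 0)))*(-152) = (111/(61 - 3))*(-152) = (111/58)*(-152) = -8436/29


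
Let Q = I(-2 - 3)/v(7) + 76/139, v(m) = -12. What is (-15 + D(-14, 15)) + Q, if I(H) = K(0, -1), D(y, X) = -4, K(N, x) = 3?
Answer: -10399/556 ≈ -18.703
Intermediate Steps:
I(H) = 3
Q = 165/556 (Q = 3/(-12) + 76/139 = 3*(-1/12) + 76*(1/139) = -¼ + 76/139 = 165/556 ≈ 0.29676)
(-15 + D(-14, 15)) + Q = (-15 - 4) + 165/556 = -19 + 165/556 = -10399/556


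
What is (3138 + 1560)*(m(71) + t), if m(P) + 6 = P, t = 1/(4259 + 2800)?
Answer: 718537176/2353 ≈ 3.0537e+5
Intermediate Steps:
t = 1/7059 ≈ 0.00014166
m(P) = -6 + P
(3138 + 1560)*(m(71) + t) = (3138 + 1560)*((-6 + 71) + 1/7059) = 4698*(65 + 1/7059) = 4698*(458836/7059) = 718537176/2353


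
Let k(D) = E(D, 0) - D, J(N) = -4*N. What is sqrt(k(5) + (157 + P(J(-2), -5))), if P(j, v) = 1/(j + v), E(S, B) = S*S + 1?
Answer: sqrt(1605)/3 ≈ 13.354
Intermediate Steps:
E(S, B) = 1 + S**2 (E(S, B) = S**2 + 1 = 1 + S**2)
k(D) = 1 + D**2 - D (k(D) = (1 + D**2) - D = 1 + D**2 - D)
sqrt(k(5) + (157 + P(J(-2), -5))) = sqrt((1 + 5**2 - 1*5) + (157 + 1/(-4*(-2) - 5))) = sqrt((1 + 25 - 5) + (157 + 1/(8 - 5))) = sqrt(21 + (157 + 1/3)) = sqrt(21 + 472/3) = sqrt(535/3) = sqrt(1605)/3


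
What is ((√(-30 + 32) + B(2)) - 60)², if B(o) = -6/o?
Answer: (63 - √2)² ≈ 3792.8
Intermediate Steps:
((√(-30 + 32) + B(2)) - 60)² = ((√(-30 + 32) - 6/2) - 60)² = ((√2 - 6*½) - 60)² = ((√2 - 3) - 60)² = ((-3 + √2) - 60)² = (-63 + √2)²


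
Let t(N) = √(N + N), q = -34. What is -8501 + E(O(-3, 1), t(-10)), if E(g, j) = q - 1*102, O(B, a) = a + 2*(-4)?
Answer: -8637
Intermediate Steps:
t(N) = √2*√N (t(N) = √(2*N) = √2*√N)
O(B, a) = -8 + a (O(B, a) = a - 8 = -8 + a)
E(g, j) = -136 (E(g, j) = -34 - 1*102 = -34 - 102 = -136)
-8501 + E(O(-3, 1), t(-10)) = -8501 - 136 = -8637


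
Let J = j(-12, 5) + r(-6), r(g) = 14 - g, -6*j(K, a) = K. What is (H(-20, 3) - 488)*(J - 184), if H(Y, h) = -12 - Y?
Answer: 77760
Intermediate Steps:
j(K, a) = -K/6
J = 22 (J = -⅙*(-12) + (14 - 1*(-6)) = 2 + (14 + 6) = 2 + 20 = 22)
(H(-20, 3) - 488)*(J - 184) = ((-12 - 1*(-20)) - 488)*(22 - 184) = ((-12 + 20) - 488)*(-162) = (8 - 488)*(-162) = -480*(-162) = 77760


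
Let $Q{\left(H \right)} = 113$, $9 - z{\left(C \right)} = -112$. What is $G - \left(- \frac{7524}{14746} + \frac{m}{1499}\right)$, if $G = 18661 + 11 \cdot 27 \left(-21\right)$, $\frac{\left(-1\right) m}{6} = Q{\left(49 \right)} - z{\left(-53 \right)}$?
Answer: $\frac{137316911182}{11052127} \approx 12424.0$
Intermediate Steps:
$z{\left(C \right)} = 121$ ($z{\left(C \right)} = 9 - -112 = 9 + 112 = 121$)
$m = 48$ ($m = - 6 \left(113 - 121\right) = \left(-6\right) \left(-8\right) = 48$)
$G = 12424$ ($G = 18661 + 297 \left(-21\right) = 18661 - 6237 = 12424$)
$G - \left(- \frac{7524}{14746} + \frac{m}{1499}\right) = 12424 - \left(- \frac{7524}{14746} + \frac{48}{1499}\right) = 12424 - \left(\left(-7524\right) \frac{1}{14746} + 48 \cdot \frac{1}{1499}\right) = 12424 - \left(- \frac{3762}{7373} + \frac{48}{1499}\right) = 12424 - - \frac{5285334}{11052127} = 12424 + \frac{5285334}{11052127} = \frac{137316911182}{11052127}$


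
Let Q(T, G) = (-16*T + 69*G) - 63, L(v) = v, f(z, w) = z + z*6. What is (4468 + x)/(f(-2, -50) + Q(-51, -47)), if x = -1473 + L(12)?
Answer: -3007/2504 ≈ -1.2009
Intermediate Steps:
f(z, w) = 7*z (f(z, w) = z + 6*z = 7*z)
Q(T, G) = -63 - 16*T + 69*G
x = -1461 (x = -1473 + 12 = -1461)
(4468 + x)/(f(-2, -50) + Q(-51, -47)) = (4468 - 1461)/(7*(-2) + (-63 - 16*(-51) + 69*(-47))) = 3007/(-14 + (-63 + 816 - 3243)) = 3007/(-14 - 2490) = 3007/(-2504) = 3007*(-1/2504) = -3007/2504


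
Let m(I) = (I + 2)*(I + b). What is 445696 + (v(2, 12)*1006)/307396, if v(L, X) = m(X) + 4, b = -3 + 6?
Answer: 34251345725/76849 ≈ 4.4570e+5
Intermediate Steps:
b = 3
m(I) = (2 + I)*(3 + I) (m(I) = (I + 2)*(I + 3) = (2 + I)*(3 + I))
v(L, X) = 10 + X² + 5*X (v(L, X) = (6 + X² + 5*X) + 4 = 10 + X² + 5*X)
445696 + (v(2, 12)*1006)/307396 = 445696 + ((10 + 12² + 5*12)*1006)/307396 = 445696 + ((10 + 144 + 60)*1006)*(1/307396) = 445696 + (214*1006)*(1/307396) = 445696 + 215284*(1/307396) = 445696 + 53821/76849 = 34251345725/76849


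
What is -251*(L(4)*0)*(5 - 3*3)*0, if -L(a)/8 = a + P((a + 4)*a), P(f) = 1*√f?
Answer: 0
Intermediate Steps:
P(f) = √f
L(a) = -8*a - 8*√(a*(4 + a)) (L(a) = -8*(a + √((a + 4)*a)) = -8*(a + √((4 + a)*a)) = -8*(a + √(a*(4 + a))) = -8*a - 8*√(a*(4 + a)))
-251*(L(4)*0)*(5 - 3*3)*0 = -251*((-8*4 - 8*2*√(4 + 4))*0)*(5 - 3*3)*0 = -251*((-32 - 8*4*√2)*0)*(5 - 9)*0 = -251*((-32 - 32*√2)*0)*(-4)*0 = -251*0*(-4)*0 = -0*0 = -251*0 = 0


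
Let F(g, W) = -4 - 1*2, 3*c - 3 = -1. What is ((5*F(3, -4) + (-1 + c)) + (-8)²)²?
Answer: 10201/9 ≈ 1133.4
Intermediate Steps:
c = ⅔ (c = 1 + (⅓)*(-1) = 1 - ⅓ = ⅔ ≈ 0.66667)
F(g, W) = -6 (F(g, W) = -4 - 2 = -6)
((5*F(3, -4) + (-1 + c)) + (-8)²)² = ((5*(-6) + (-1 + ⅔)) + (-8)²)² = ((-30 - ⅓) + 64)² = (-91/3 + 64)² = (101/3)² = 10201/9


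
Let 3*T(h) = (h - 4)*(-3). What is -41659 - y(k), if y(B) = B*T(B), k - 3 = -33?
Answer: -40639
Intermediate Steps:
k = -30 (k = 3 - 33 = -30)
T(h) = 4 - h (T(h) = ((h - 4)*(-3))/3 = ((-4 + h)*(-3))/3 = (12 - 3*h)/3 = 4 - h)
y(B) = B*(4 - B)
-41659 - y(k) = -41659 - (-30)*(4 - 1*(-30)) = -41659 - (-30)*(4 + 30) = -41659 - (-30)*34 = -41659 - 1*(-1020) = -41659 + 1020 = -40639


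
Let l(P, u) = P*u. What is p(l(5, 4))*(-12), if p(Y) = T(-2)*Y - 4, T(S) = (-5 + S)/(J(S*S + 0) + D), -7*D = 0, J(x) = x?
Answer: 468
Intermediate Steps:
D = 0 (D = -⅐*0 = 0)
T(S) = (-5 + S)/S² (T(S) = (-5 + S)/((S*S + 0) + 0) = (-5 + S)/((S² + 0) + 0) = (-5 + S)/(S² + 0) = (-5 + S)/(S²) = (-5 + S)/S²)
p(Y) = -4 - 7*Y/4 (p(Y) = ((-5 - 2)/(-2)²)*Y - 4 = ((¼)*(-7))*Y - 4 = -7*Y/4 - 4 = -4 - 7*Y/4)
p(l(5, 4))*(-12) = (-4 - 35*4/4)*(-12) = (-4 - 7/4*20)*(-12) = (-4 - 35)*(-12) = -39*(-12) = 468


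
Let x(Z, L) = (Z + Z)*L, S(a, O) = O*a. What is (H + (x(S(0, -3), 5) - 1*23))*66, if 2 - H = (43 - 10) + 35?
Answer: -5874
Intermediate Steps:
x(Z, L) = 2*L*Z (x(Z, L) = (2*Z)*L = 2*L*Z)
H = -66 (H = 2 - ((43 - 10) + 35) = 2 - (33 + 35) = 2 - 1*68 = 2 - 68 = -66)
(H + (x(S(0, -3), 5) - 1*23))*66 = (-66 + (2*5*(-3*0) - 1*23))*66 = (-66 + (2*5*0 - 23))*66 = (-66 + (0 - 23))*66 = (-66 - 23)*66 = -89*66 = -5874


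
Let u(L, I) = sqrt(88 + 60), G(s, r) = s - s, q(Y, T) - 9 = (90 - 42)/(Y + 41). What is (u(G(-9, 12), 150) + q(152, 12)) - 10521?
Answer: -2028768/193 + 2*sqrt(37) ≈ -10500.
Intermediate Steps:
q(Y, T) = 9 + 48/(41 + Y) (q(Y, T) = 9 + (90 - 42)/(Y + 41) = 9 + 48/(41 + Y))
G(s, r) = 0
u(L, I) = 2*sqrt(37) (u(L, I) = sqrt(148) = 2*sqrt(37))
(u(G(-9, 12), 150) + q(152, 12)) - 10521 = (2*sqrt(37) + 3*(139 + 3*152)/(41 + 152)) - 10521 = (2*sqrt(37) + 3*(139 + 456)/193) - 10521 = (2*sqrt(37) + 3*(1/193)*595) - 10521 = (2*sqrt(37) + 1785/193) - 10521 = (1785/193 + 2*sqrt(37)) - 10521 = -2028768/193 + 2*sqrt(37)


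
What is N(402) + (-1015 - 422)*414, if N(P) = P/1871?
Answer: -1113091176/1871 ≈ -5.9492e+5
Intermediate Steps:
N(P) = P/1871 (N(P) = P*(1/1871) = P/1871)
N(402) + (-1015 - 422)*414 = (1/1871)*402 + (-1015 - 422)*414 = 402/1871 - 1437*414 = 402/1871 - 594918 = -1113091176/1871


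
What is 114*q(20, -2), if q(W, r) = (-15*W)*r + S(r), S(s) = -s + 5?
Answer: 69198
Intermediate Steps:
S(s) = 5 - s
q(W, r) = 5 - r - 15*W*r (q(W, r) = (-15*W)*r + (5 - r) = -15*W*r + (5 - r) = 5 - r - 15*W*r)
114*q(20, -2) = 114*(5 - 1*(-2) - 15*20*(-2)) = 114*(5 + 2 + 600) = 114*607 = 69198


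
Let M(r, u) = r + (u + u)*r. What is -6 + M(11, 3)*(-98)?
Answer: -7552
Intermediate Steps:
M(r, u) = r + 2*r*u (M(r, u) = r + (2*u)*r = r + 2*r*u)
-6 + M(11, 3)*(-98) = -6 + (11*(1 + 2*3))*(-98) = -6 + (11*(1 + 6))*(-98) = -6 + (11*7)*(-98) = -6 + 77*(-98) = -6 - 7546 = -7552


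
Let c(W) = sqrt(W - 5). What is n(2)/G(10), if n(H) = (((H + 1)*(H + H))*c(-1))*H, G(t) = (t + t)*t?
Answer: 3*I*sqrt(6)/25 ≈ 0.29394*I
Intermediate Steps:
G(t) = 2*t**2 (G(t) = (2*t)*t = 2*t**2)
c(W) = sqrt(-5 + W)
n(H) = 2*I*sqrt(6)*H**2*(1 + H) (n(H) = (((H + 1)*(H + H))*sqrt(-5 - 1))*H = (((1 + H)*(2*H))*sqrt(-6))*H = ((2*H*(1 + H))*(I*sqrt(6)))*H = (2*I*H*sqrt(6)*(1 + H))*H = 2*I*sqrt(6)*H**2*(1 + H))
n(2)/G(10) = (2*I*sqrt(6)*2**2*(1 + 2))/((2*10**2)) = (2*I*sqrt(6)*4*3)/((2*100)) = (24*I*sqrt(6))/200 = (24*I*sqrt(6))*(1/200) = 3*I*sqrt(6)/25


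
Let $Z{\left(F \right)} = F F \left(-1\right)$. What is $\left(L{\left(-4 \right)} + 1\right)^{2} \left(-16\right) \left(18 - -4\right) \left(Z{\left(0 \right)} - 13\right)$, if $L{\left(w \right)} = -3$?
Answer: $18304$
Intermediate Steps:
$Z{\left(F \right)} = - F^{2}$ ($Z{\left(F \right)} = F^{2} \left(-1\right) = - F^{2}$)
$\left(L{\left(-4 \right)} + 1\right)^{2} \left(-16\right) \left(18 - -4\right) \left(Z{\left(0 \right)} - 13\right) = \left(-3 + 1\right)^{2} \left(-16\right) \left(18 - -4\right) \left(- 0^{2} - 13\right) = \left(-2\right)^{2} \left(-16\right) \left(18 + 4\right) \left(\left(-1\right) 0 - 13\right) = 4 \left(-16\right) 22 \left(0 - 13\right) = - 64 \cdot 22 \left(-13\right) = \left(-64\right) \left(-286\right) = 18304$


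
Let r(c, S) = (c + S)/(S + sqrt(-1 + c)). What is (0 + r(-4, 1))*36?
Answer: 108*I/(sqrt(5) - I) ≈ -18.0 + 40.249*I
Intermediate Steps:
r(c, S) = (S + c)/(S + sqrt(-1 + c))
(0 + r(-4, 1))*36 = (0 + (1 - 4)/(1 + sqrt(-1 - 4)))*36 = (0 - 3/(1 + sqrt(-5)))*36 = (0 - 3/(1 + I*sqrt(5)))*36 = -3/(1 + I*sqrt(5))*36 = -108/(1 + I*sqrt(5))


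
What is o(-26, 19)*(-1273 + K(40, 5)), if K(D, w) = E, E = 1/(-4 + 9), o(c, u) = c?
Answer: 165464/5 ≈ 33093.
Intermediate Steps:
E = 1/5 ≈ 0.20000
K(D, w) = 1/5
o(-26, 19)*(-1273 + K(40, 5)) = -26*(-1273 + 1/5) = -26*(-6364/5) = 165464/5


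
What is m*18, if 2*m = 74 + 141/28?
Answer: 19917/28 ≈ 711.32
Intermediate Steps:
m = 2213/56 (m = (74 + 141/28)/2 = (½)*(2213/28) = 2213/56 ≈ 39.518)
m*18 = (2213/56)*18 = 19917/28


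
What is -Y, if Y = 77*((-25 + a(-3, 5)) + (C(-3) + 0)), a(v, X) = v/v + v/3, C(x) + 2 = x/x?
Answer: 2002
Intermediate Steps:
C(x) = -1 (C(x) = -2 + x/x = -2 + 1 = -1)
a(v, X) = 1 + v/3 (a(v, X) = 1 + v*(⅓) = 1 + v/3)
Y = -2002 (Y = 77*((-25 + (1 + (⅓)*(-3))) + (-1 + 0)) = 77*((-25 + (1 - 1)) - 1) = 77*((-25 + 0) - 1) = 77*(-25 - 1) = 77*(-26) = -2002)
-Y = -1*(-2002) = 2002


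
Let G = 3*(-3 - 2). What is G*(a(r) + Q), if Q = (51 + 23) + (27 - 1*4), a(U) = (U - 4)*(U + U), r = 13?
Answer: -4965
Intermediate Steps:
G = -15 (G = 3*(-5) = -15)
a(U) = 2*U*(-4 + U) (a(U) = (-4 + U)*(2*U) = 2*U*(-4 + U))
Q = 97 (Q = 74 + (27 - 4) = 74 + 23 = 97)
G*(a(r) + Q) = -15*(2*13*(-4 + 13) + 97) = -15*(2*13*9 + 97) = -15*(234 + 97) = -15*331 = -4965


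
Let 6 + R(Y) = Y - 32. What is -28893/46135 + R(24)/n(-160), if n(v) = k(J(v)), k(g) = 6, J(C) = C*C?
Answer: -409624/138405 ≈ -2.9596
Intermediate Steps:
J(C) = C**2
R(Y) = -38 + Y (R(Y) = -6 + (Y - 32) = -6 + (-32 + Y) = -38 + Y)
n(v) = 6
-28893/46135 + R(24)/n(-160) = -28893/46135 + (-38 + 24)/6 = -28893*1/46135 - 14*1/6 = -28893/46135 - 7/3 = -409624/138405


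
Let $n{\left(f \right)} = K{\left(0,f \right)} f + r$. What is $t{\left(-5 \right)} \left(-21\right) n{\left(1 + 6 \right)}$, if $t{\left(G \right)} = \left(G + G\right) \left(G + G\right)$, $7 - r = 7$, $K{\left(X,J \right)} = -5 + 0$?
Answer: $73500$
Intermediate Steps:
$K{\left(X,J \right)} = -5$
$r = 0$ ($r = 7 - 7 = 0$)
$t{\left(G \right)} = 4 G^{2}$ ($t{\left(G \right)} = 2 G 2 G = 4 G^{2}$)
$n{\left(f \right)} = - 5 f$ ($n{\left(f \right)} = - 5 f + 0 = - 5 f$)
$t{\left(-5 \right)} \left(-21\right) n{\left(1 + 6 \right)} = 4 \left(-5\right)^{2} \left(-21\right) \left(- 5 \left(1 + 6\right)\right) = 4 \cdot 25 \left(-21\right) \left(\left(-5\right) 7\right) = 100 \left(-21\right) \left(-35\right) = \left(-2100\right) \left(-35\right) = 73500$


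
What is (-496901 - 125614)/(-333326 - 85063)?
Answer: 207505/139463 ≈ 1.4879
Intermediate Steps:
(-496901 - 125614)/(-333326 - 85063) = -622515/(-418389) = -622515*(-1/418389) = 207505/139463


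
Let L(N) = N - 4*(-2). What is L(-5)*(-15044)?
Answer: -45132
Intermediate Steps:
L(N) = 8 + N (L(N) = N + 8 = 8 + N)
L(-5)*(-15044) = (8 - 5)*(-15044) = 3*(-15044) = -45132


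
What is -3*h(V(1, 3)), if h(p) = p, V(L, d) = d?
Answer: -9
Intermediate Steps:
-3*h(V(1, 3)) = -3*3 = -9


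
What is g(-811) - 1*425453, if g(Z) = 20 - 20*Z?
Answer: -409213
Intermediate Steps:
g(-811) - 1*425453 = (20 - 20*(-811)) - 1*425453 = (20 + 16220) - 425453 = 16240 - 425453 = -409213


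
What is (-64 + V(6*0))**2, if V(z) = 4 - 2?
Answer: 3844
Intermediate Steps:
V(z) = 2
(-64 + V(6*0))**2 = (-64 + 2)**2 = (-62)**2 = 3844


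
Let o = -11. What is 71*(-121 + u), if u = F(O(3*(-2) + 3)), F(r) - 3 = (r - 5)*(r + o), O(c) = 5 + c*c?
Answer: -6461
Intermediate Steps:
O(c) = 5 + c²
F(r) = 3 + (-11 + r)*(-5 + r) (F(r) = 3 + (r - 5)*(r - 11) = 3 + (-5 + r)*(-11 + r) = 3 + (-11 + r)*(-5 + r))
u = 30 (u = 58 + (5 + (3*(-2) + 3)²)² - 16*(5 + (3*(-2) + 3)²) = 58 + (5 + (-6 + 3)²)² - 16*(5 + (-6 + 3)²) = 58 + (5 + (-3)²)² - 16*(5 + (-3)²) = 58 + (5 + 9)² - 16*(5 + 9) = 58 + 14² - 16*14 = 58 + 196 - 224 = 30)
71*(-121 + u) = 71*(-121 + 30) = 71*(-91) = -6461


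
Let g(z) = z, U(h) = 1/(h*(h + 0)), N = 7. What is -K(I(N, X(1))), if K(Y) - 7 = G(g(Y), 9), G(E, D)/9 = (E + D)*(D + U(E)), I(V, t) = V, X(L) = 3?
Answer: -63991/49 ≈ -1305.9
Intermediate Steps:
U(h) = h**(-2) (U(h) = 1/(h*h) = 1/(h**2) = h**(-2))
G(E, D) = 9*(D + E)*(D + E**(-2)) (G(E, D) = 9*((E + D)*(D + E**(-2))) = 9*((D + E)*(D + E**(-2))) = 9*(D + E)*(D + E**(-2)))
K(Y) = 7 + 9*(9 + Y + 9*Y**2*(9 + Y))/Y**2
-K(I(N, X(1))) = -(736 + 9/7 + 81*7 + 81/7**2) = -(736 + 9*(1/7) + 567 + 81*(1/49)) = -(736 + 9/7 + 567 + 81/49) = -1*63991/49 = -63991/49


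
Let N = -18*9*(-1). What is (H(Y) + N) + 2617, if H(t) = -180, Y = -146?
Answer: 2599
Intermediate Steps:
N = 162 (N = -162*(-1) = 162)
(H(Y) + N) + 2617 = (-180 + 162) + 2617 = -18 + 2617 = 2599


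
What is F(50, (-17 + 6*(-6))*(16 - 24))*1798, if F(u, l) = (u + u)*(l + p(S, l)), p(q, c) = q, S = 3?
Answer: 76774600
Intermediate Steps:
F(u, l) = 2*u*(3 + l) (F(u, l) = (u + u)*(l + 3) = (2*u)*(3 + l) = 2*u*(3 + l))
F(50, (-17 + 6*(-6))*(16 - 24))*1798 = (2*50*(3 + (-17 + 6*(-6))*(16 - 24)))*1798 = (2*50*(3 + (-17 - 36)*(-8)))*1798 = (2*50*(3 - 53*(-8)))*1798 = (2*50*(3 + 424))*1798 = (2*50*427)*1798 = 42700*1798 = 76774600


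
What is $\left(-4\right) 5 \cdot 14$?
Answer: $-280$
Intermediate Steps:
$\left(-4\right) 5 \cdot 14 = \left(-20\right) 14 = -280$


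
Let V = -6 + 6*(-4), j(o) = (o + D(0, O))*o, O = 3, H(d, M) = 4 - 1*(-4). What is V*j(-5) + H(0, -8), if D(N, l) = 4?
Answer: -142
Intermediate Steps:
H(d, M) = 8 (H(d, M) = 4 + 4 = 8)
j(o) = o*(4 + o) (j(o) = (o + 4)*o = (4 + o)*o = o*(4 + o))
V = -30 (V = -6 - 24 = -30)
V*j(-5) + H(0, -8) = -(-150)*(4 - 5) + 8 = -(-150)*(-1) + 8 = -30*5 + 8 = -150 + 8 = -142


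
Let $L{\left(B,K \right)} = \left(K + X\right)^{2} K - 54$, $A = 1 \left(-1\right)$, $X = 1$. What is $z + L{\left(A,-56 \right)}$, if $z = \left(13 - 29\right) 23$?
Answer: $-169822$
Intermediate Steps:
$A = -1$
$L{\left(B,K \right)} = -54 + K \left(1 + K\right)^{2}$ ($L{\left(B,K \right)} = \left(K + 1\right)^{2} K - 54 = \left(1 + K\right)^{2} K - 54 = K \left(1 + K\right)^{2} - 54 = -54 + K \left(1 + K\right)^{2}$)
$z = -368$ ($z = \left(-16\right) 23 = -368$)
$z + L{\left(A,-56 \right)} = -368 - \left(54 + 56 \left(1 - 56\right)^{2}\right) = -368 - \left(54 + 56 \left(-55\right)^{2}\right) = -368 - 169454 = -169822$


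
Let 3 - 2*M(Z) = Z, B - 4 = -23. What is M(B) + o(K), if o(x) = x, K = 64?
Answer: 75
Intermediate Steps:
B = -19 (B = 4 - 23 = -19)
M(Z) = 3/2 - Z/2
M(B) + o(K) = (3/2 - ½*(-19)) + 64 = (3/2 + 19/2) + 64 = 11 + 64 = 75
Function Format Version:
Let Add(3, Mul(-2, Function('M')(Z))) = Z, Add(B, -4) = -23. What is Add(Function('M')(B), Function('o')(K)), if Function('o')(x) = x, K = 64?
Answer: 75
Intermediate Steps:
B = -19 (B = Add(4, -23) = -19)
Function('M')(Z) = Add(Rational(3, 2), Mul(Rational(-1, 2), Z))
Add(Function('M')(B), Function('o')(K)) = Add(Add(Rational(3, 2), Mul(Rational(-1, 2), -19)), 64) = Add(Add(Rational(3, 2), Rational(19, 2)), 64) = Add(11, 64) = 75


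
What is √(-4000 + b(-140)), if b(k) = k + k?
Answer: 2*I*√1070 ≈ 65.422*I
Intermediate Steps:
b(k) = 2*k
√(-4000 + b(-140)) = √(-4000 + 2*(-140)) = √(-4000 - 280) = √(-4280) = 2*I*√1070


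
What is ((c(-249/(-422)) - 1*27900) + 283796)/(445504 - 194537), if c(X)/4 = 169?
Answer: 256572/250967 ≈ 1.0223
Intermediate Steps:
c(X) = 676 (c(X) = 4*169 = 676)
((c(-249/(-422)) - 1*27900) + 283796)/(445504 - 194537) = ((676 - 1*27900) + 283796)/(445504 - 194537) = ((676 - 27900) + 283796)/250967 = (-27224 + 283796)*(1/250967) = 256572*(1/250967) = 256572/250967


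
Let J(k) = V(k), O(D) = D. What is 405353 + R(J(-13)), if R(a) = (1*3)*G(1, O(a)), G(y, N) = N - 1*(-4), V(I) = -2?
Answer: 405359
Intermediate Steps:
G(y, N) = 4 + N (G(y, N) = N + 4 = 4 + N)
J(k) = -2
R(a) = 12 + 3*a (R(a) = (1*3)*(4 + a) = 3*(4 + a) = 12 + 3*a)
405353 + R(J(-13)) = 405353 + (12 + 3*(-2)) = 405353 + (12 - 6) = 405353 + 6 = 405359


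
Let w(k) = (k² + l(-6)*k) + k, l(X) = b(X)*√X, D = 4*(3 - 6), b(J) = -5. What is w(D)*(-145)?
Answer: -19140 - 8700*I*√6 ≈ -19140.0 - 21311.0*I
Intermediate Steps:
D = -12 (D = 4*(-3) = -12)
l(X) = -5*√X
w(k) = k + k² - 5*I*k*√6 (w(k) = (k² + (-5*I*√6)*k) + k = (k² - 5*I*k*√6) + k = k + k² - 5*I*k*√6)
w(D)*(-145) = -12*(1 - 12 - 5*I*√6)*(-145) = -12*(-11 - 5*I*√6)*(-145) = (132 + 60*I*√6)*(-145) = -19140 - 8700*I*√6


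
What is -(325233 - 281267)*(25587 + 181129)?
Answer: -9088475656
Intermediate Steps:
-(325233 - 281267)*(25587 + 181129) = -43966*206716 = -1*9088475656 = -9088475656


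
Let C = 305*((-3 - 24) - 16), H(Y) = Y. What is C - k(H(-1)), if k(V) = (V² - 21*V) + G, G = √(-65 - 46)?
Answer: -13137 - I*√111 ≈ -13137.0 - 10.536*I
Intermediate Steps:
G = I*√111 (G = √(-111) = I*√111 ≈ 10.536*I)
C = -13115 (C = 305*(-27 - 16) = 305*(-43) = -13115)
k(V) = V² - 21*V + I*√111 (k(V) = (V² - 21*V) + I*√111 = V² - 21*V + I*√111)
C - k(H(-1)) = -13115 - ((-1)² - 21*(-1) + I*√111) = -13115 - (1 + 21 + I*√111) = -13115 - (22 + I*√111) = -13115 + (-22 - I*√111) = -13137 - I*√111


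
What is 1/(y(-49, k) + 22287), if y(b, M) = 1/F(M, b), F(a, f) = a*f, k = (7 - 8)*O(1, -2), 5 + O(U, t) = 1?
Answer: 196/4368251 ≈ 4.4869e-5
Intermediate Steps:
O(U, t) = -4 (O(U, t) = -5 + 1 = -4)
k = 4 (k = (7 - 8)*(-4) = -1*(-4) = 4)
y(b, M) = 1/(M*b)
1/(y(-49, k) + 22287) = 1/(1/(4*(-49)) + 22287) = 1/((¼)*(-1/49) + 22287) = 1/(-1/196 + 22287) = 1/(4368251/196) = 196/4368251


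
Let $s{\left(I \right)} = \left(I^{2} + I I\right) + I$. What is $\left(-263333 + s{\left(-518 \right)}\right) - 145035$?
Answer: $127762$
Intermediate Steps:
$s{\left(I \right)} = I + 2 I^{2}$ ($s{\left(I \right)} = \left(I^{2} + I^{2}\right) + I = 2 I^{2} + I = I + 2 I^{2}$)
$\left(-263333 + s{\left(-518 \right)}\right) - 145035 = \left(-263333 - 518 \left(1 + 2 \left(-518\right)\right)\right) - 145035 = \left(-263333 - 518 \left(1 - 1036\right)\right) - 145035 = \left(-263333 - -536130\right) - 145035 = \left(-263333 + 536130\right) - 145035 = 272797 - 145035 = 127762$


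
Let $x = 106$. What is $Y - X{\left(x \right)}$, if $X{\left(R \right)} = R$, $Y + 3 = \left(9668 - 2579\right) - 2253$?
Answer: $4727$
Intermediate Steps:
$Y = 4833$ ($Y = -3 + \left(\left(9668 - 2579\right) - 2253\right) = -3 + \left(7089 - 2253\right) = -3 + 4836 = 4833$)
$Y - X{\left(x \right)} = 4833 - 106 = 4727$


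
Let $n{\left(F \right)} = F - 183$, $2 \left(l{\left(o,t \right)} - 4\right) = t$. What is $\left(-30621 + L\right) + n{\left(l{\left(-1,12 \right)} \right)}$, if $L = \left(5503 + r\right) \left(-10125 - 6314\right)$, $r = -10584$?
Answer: $83495765$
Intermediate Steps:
$l{\left(o,t \right)} = 4 + \frac{t}{2}$
$n{\left(F \right)} = -183 + F$
$L = 83526559$ ($L = \left(5503 - 10584\right) \left(-10125 - 6314\right) = \left(-5081\right) \left(-16439\right) = 83526559$)
$\left(-30621 + L\right) + n{\left(l{\left(-1,12 \right)} \right)} = \left(-30621 + 83526559\right) + \left(-183 + \left(4 + \frac{1}{2} \cdot 12\right)\right) = 83495938 + \left(-183 + \left(4 + 6\right)\right) = 83495938 + \left(-183 + 10\right) = 83495938 - 173 = 83495765$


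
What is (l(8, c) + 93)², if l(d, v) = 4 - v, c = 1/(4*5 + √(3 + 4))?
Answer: (38101 + √7)²/154449 ≈ 9400.4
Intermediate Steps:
c = 1/(20 + √7) ≈ 0.044158
(l(8, c) + 93)² = ((4 - (20/393 - √7/393)) + 93)² = ((4 + (-20/393 + √7/393)) + 93)² = ((1552/393 + √7/393) + 93)² = (38101/393 + √7/393)²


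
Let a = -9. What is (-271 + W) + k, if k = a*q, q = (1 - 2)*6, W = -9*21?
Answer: -406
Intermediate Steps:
W = -189
q = -6 (q = -1*6 = -6)
k = 54 (k = -9*(-6) = 54)
(-271 + W) + k = (-271 - 189) + 54 = -460 + 54 = -406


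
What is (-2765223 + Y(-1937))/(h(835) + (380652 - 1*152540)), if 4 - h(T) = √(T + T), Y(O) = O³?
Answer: -829239205156208/26018453893 - 3635164588*√1670/26018453893 ≈ -31877.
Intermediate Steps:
h(T) = 4 - √2*√T (h(T) = 4 - √(T + T) = 4 - √(2*T) = 4 - √2*√T)
(-2765223 + Y(-1937))/(h(835) + (380652 - 1*152540)) = (-2765223 + (-1937)³)/((4 - √2*√835) + (380652 - 1*152540)) = (-2765223 - 7267563953)/((4 - √1670) + (380652 - 152540)) = -7270329176/((4 - √1670) + 228112) = -7270329176/(228116 - √1670)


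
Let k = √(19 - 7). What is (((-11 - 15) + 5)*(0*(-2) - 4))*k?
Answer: 168*√3 ≈ 290.98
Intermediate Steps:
k = 2*√3 (k = √12 = 2*√3 ≈ 3.4641)
(((-11 - 15) + 5)*(0*(-2) - 4))*k = (((-11 - 15) + 5)*(0*(-2) - 4))*(2*√3) = ((-26 + 5)*(0 - 4))*(2*√3) = (-21*(-4))*(2*√3) = 84*(2*√3) = 168*√3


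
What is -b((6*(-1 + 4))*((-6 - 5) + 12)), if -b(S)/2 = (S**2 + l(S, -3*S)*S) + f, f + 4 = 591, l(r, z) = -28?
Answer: 814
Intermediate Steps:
f = 587 (f = -4 + 591 = 587)
b(S) = -1174 - 2*S**2 + 56*S (b(S) = -2*((S**2 - 28*S) + 587) = -2*(587 + S**2 - 28*S) = -1174 - 2*S**2 + 56*S)
-b((6*(-1 + 4))*((-6 - 5) + 12)) = -(-1174 - 2*36*(-1 + 4)**2*((-6 - 5) + 12)**2 + 56*((6*(-1 + 4))*((-6 - 5) + 12))) = -(-1174 - 2*324*(-11 + 12)**2 + 56*((6*3)*(-11 + 12))) = -(-1174 - 2*(18*1)**2 + 56*(18*1)) = -(-1174 - 2*18**2 + 56*18) = -(-1174 - 2*324 + 1008) = -(-1174 - 648 + 1008) = -1*(-814) = 814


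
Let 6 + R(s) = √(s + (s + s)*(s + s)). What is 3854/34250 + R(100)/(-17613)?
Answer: 11347667/100540875 - 10*√401/17613 ≈ 0.10150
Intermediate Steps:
R(s) = -6 + √(s + 4*s²) (R(s) = -6 + √(s + (s + s)*(s + s)) = -6 + √(s + (2*s)*(2*s)) = -6 + √(s + 4*s²))
3854/34250 + R(100)/(-17613) = 3854/34250 + (-6 + √(100*(1 + 4*100)))/(-17613) = 3854*(1/34250) + (-6 + √(100*(1 + 400)))*(-1/17613) = 1927/17125 + (-6 + √(100*401))*(-1/17613) = 1927/17125 + (-6 + √40100)*(-1/17613) = 1927/17125 + (-6 + 10*√401)*(-1/17613) = 1927/17125 + (2/5871 - 10*√401/17613) = 11347667/100540875 - 10*√401/17613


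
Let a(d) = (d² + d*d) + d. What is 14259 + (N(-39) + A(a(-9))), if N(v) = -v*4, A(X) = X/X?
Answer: 14416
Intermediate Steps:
a(d) = d + 2*d² (a(d) = (d² + d²) + d = 2*d² + d = d + 2*d²)
A(X) = 1
N(v) = -4*v
14259 + (N(-39) + A(a(-9))) = 14259 + (-4*(-39) + 1) = 14259 + (156 + 1) = 14259 + 157 = 14416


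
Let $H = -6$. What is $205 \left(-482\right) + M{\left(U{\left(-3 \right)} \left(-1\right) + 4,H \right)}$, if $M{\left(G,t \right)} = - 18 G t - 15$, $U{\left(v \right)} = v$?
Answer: $-98069$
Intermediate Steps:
$M{\left(G,t \right)} = -15 - 18 G t$ ($M{\left(G,t \right)} = - 18 G t - 15 = -15 - 18 G t$)
$205 \left(-482\right) + M{\left(U{\left(-3 \right)} \left(-1\right) + 4,H \right)} = 205 \left(-482\right) - \left(15 + 18 \left(\left(-3\right) \left(-1\right) + 4\right) \left(-6\right)\right) = -98810 - \left(15 + 18 \left(3 + 4\right) \left(-6\right)\right) = -98810 - \left(15 + 126 \left(-6\right)\right) = -98810 + \left(-15 + 756\right) = -98810 + 741 = -98069$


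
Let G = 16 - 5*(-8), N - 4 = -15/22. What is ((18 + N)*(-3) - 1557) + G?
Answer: -34429/22 ≈ -1565.0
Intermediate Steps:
N = 73/22 (N = 4 - 15/22 = 73/22 ≈ 3.3182)
G = 56 (G = 16 + 40 = 56)
((18 + N)*(-3) - 1557) + G = ((18 + 73/22)*(-3) - 1557) + 56 = ((469/22)*(-3) - 1557) + 56 = (-1407/22 - 1557) + 56 = -35661/22 + 56 = -34429/22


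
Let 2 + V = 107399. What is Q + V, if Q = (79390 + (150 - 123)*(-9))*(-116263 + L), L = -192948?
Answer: -24473015620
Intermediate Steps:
V = 107397 (V = -2 + 107399 = 107397)
Q = -24473123017 (Q = (79390 + (150 - 123)*(-9))*(-116263 - 192948) = (79390 + 27*(-9))*(-309211) = (79390 - 243)*(-309211) = 79147*(-309211) = -24473123017)
Q + V = -24473123017 + 107397 = -24473015620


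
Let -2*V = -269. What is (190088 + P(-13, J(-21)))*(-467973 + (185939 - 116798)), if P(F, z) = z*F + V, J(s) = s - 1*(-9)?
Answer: -75929037912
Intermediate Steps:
V = 269/2 (V = -1/2*(-269) = 269/2 ≈ 134.50)
J(s) = 9 + s (J(s) = s + 9 = 9 + s)
P(F, z) = 269/2 + F*z (P(F, z) = z*F + 269/2 = F*z + 269/2 = 269/2 + F*z)
(190088 + P(-13, J(-21)))*(-467973 + (185939 - 116798)) = (190088 + (269/2 - 13*(9 - 21)))*(-467973 + (185939 - 116798)) = (190088 + (269/2 - 13*(-12)))*(-467973 + 69141) = (190088 + (269/2 + 156))*(-398832) = (190088 + 581/2)*(-398832) = (380757/2)*(-398832) = -75929037912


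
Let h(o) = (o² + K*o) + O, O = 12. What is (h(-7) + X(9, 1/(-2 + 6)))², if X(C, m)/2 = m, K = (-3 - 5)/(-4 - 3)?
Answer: 11449/4 ≈ 2862.3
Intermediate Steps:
K = 8/7 (K = -8/(-7) = -8*(-⅐) = 8/7 ≈ 1.1429)
h(o) = 12 + o² + 8*o/7 (h(o) = (o² + 8*o/7) + 12 = 12 + o² + 8*o/7)
X(C, m) = 2*m
(h(-7) + X(9, 1/(-2 + 6)))² = ((12 + (-7)² + (8/7)*(-7)) + 2/(-2 + 6))² = ((12 + 49 - 8) + 2/4)² = (53 + 2*(¼))² = (53 + ½)² = (107/2)² = 11449/4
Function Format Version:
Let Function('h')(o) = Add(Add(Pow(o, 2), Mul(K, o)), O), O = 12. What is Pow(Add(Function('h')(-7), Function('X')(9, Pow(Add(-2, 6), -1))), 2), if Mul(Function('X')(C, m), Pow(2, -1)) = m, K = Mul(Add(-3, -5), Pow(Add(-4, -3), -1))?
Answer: Rational(11449, 4) ≈ 2862.3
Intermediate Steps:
K = Rational(8, 7) (K = Mul(-8, Pow(-7, -1)) = Mul(-8, Rational(-1, 7)) = Rational(8, 7) ≈ 1.1429)
Function('h')(o) = Add(12, Pow(o, 2), Mul(Rational(8, 7), o)) (Function('h')(o) = Add(Add(Pow(o, 2), Mul(Rational(8, 7), o)), 12) = Add(12, Pow(o, 2), Mul(Rational(8, 7), o)))
Function('X')(C, m) = Mul(2, m)
Pow(Add(Function('h')(-7), Function('X')(9, Pow(Add(-2, 6), -1))), 2) = Pow(Add(Add(12, Pow(-7, 2), Mul(Rational(8, 7), -7)), Mul(2, Pow(Add(-2, 6), -1))), 2) = Pow(Add(Add(12, 49, -8), Mul(2, Pow(4, -1))), 2) = Pow(Add(53, Mul(2, Rational(1, 4))), 2) = Pow(Add(53, Rational(1, 2)), 2) = Pow(Rational(107, 2), 2) = Rational(11449, 4)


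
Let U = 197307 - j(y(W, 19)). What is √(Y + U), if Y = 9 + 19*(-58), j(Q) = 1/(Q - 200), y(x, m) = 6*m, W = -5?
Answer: √1451198830/86 ≈ 442.96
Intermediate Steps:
j(Q) = 1/(-200 + Q)
Y = -1093 (Y = 9 - 1102 = -1093)
U = 16968403/86 (U = 197307 - 1/(-200 + 6*19) = 197307 - 1/(-200 + 114) = 197307 - 1/(-86) = 197307 - 1*(-1/86) = 197307 + 1/86 = 16968403/86 ≈ 1.9731e+5)
√(Y + U) = √(-1093 + 16968403/86) = √(16874405/86) = √1451198830/86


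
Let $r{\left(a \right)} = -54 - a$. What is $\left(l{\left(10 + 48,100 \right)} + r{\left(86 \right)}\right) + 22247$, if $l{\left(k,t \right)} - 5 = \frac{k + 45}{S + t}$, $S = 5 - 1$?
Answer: $\frac{2299751}{104} \approx 22113.0$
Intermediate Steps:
$S = 4$ ($S = 5 - 1 = 4$)
$l{\left(k,t \right)} = 5 + \frac{45 + k}{4 + t}$ ($l{\left(k,t \right)} = 5 + \frac{k + 45}{4 + t} = 5 + \frac{45 + k}{4 + t}$)
$\left(l{\left(10 + 48,100 \right)} + r{\left(86 \right)}\right) + 22247 = \left(\frac{65 + \left(10 + 48\right) + 5 \cdot 100}{4 + 100} - 140\right) + 22247 = \left(\frac{65 + 58 + 500}{104} - 140\right) + 22247 = \left(\frac{1}{104} \cdot 623 - 140\right) + 22247 = \left(\frac{623}{104} - 140\right) + 22247 = - \frac{13937}{104} + 22247 = \frac{2299751}{104}$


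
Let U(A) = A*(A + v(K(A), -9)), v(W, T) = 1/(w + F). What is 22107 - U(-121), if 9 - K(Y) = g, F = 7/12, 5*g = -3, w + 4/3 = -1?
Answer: 51778/7 ≈ 7396.9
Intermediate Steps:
w = -7/3 (w = -4/3 - 1 = -7/3 ≈ -2.3333)
g = -⅗ (g = (⅕)*(-3) = -⅗ ≈ -0.60000)
F = 7/12 (F = 7*(1/12) = 7/12 ≈ 0.58333)
K(Y) = 48/5 (K(Y) = 9 - 1*(-⅗) = 9 + ⅗ = 48/5)
v(W, T) = -4/7 (v(W, T) = 1/(-7/3 + 7/12) = 1/(-7/4) = -4/7)
U(A) = A*(-4/7 + A) (U(A) = A*(A - 4/7) = A*(-4/7 + A))
22107 - U(-121) = 22107 - (-121)*(-4 + 7*(-121))/7 = 22107 - (-121)*(-4 - 847)/7 = 22107 - (-121)*(-851)/7 = 22107 - 1*102971/7 = 22107 - 102971/7 = 51778/7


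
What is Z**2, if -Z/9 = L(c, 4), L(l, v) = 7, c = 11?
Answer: 3969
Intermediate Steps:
Z = -63 (Z = -9*7 = -63)
Z**2 = (-63)**2 = 3969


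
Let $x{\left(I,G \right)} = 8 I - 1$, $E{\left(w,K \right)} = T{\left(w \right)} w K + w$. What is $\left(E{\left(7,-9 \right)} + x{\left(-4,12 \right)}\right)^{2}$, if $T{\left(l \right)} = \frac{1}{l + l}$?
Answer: $\frac{3721}{4} \approx 930.25$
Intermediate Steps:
$T{\left(l \right)} = \frac{1}{2 l}$
$E{\left(w,K \right)} = w + \frac{K}{2}$ ($E{\left(w,K \right)} = \frac{1}{2 w} w K + w = \frac{K}{2} + w = w + \frac{K}{2}$)
$x{\left(I,G \right)} = -1 + 8 I$
$\left(E{\left(7,-9 \right)} + x{\left(-4,12 \right)}\right)^{2} = \left(\left(7 + \frac{1}{2} \left(-9\right)\right) + \left(-1 + 8 \left(-4\right)\right)\right)^{2} = \left(\left(7 - \frac{9}{2}\right) - 33\right)^{2} = \left(\frac{5}{2} - 33\right)^{2} = \left(- \frac{61}{2}\right)^{2} = \frac{3721}{4}$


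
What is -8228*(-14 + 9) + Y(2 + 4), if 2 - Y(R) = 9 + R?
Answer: 41127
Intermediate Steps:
Y(R) = -7 - R (Y(R) = 2 - (9 + R) = 2 + (-9 - R) = -7 - R)
-8228*(-14 + 9) + Y(2 + 4) = -8228*(-14 + 9) + (-7 - (2 + 4)) = -8228*(-5) + (-7 - 1*6) = -484*(-85) + (-7 - 6) = 41140 - 13 = 41127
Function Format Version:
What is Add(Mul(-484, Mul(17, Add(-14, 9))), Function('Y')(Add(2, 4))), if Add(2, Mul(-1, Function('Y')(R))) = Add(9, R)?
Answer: 41127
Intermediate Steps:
Function('Y')(R) = Add(-7, Mul(-1, R)) (Function('Y')(R) = Add(2, Mul(-1, Add(9, R))) = Add(2, Add(-9, Mul(-1, R))) = Add(-7, Mul(-1, R)))
Add(Mul(-484, Mul(17, Add(-14, 9))), Function('Y')(Add(2, 4))) = Add(Mul(-484, Mul(17, Add(-14, 9))), Add(-7, Mul(-1, Add(2, 4)))) = Add(Mul(-484, Mul(17, -5)), Add(-7, Mul(-1, 6))) = Add(Mul(-484, -85), Add(-7, -6)) = Add(41140, -13) = 41127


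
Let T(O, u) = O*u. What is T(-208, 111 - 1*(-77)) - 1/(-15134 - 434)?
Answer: -608771071/15568 ≈ -39104.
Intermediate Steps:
T(-208, 111 - 1*(-77)) - 1/(-15134 - 434) = -208*(111 - 1*(-77)) - 1/(-15134 - 434) = -208*(111 + 77) - 1/(-15568) = -208*188 - 1*(-1/15568) = -39104 + 1/15568 = -608771071/15568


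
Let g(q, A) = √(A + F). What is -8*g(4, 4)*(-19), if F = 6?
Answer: 152*√10 ≈ 480.67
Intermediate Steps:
g(q, A) = √(6 + A) (g(q, A) = √(A + 6) = √(6 + A))
-8*g(4, 4)*(-19) = -8*√(6 + 4)*(-19) = -8*√10*(-19) = 152*√10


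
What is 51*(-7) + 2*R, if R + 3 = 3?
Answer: -357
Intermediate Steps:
R = 0 (R = -3 + 3 = 0)
51*(-7) + 2*R = 51*(-7) + 2*0 = -357 + 0 = -357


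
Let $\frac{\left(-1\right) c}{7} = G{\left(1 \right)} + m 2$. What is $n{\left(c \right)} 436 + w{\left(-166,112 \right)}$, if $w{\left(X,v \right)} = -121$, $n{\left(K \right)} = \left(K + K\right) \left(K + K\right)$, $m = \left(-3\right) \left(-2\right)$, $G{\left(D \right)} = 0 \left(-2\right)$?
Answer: $12305543$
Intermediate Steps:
$G{\left(D \right)} = 0$
$m = 6$
$c = -84$ ($c = - 7 \left(0 + 6 \cdot 2\right) = - 7 \left(0 + 12\right) = \left(-7\right) 12 = -84$)
$n{\left(K \right)} = 4 K^{2}$ ($n{\left(K \right)} = 2 K 2 K = 4 K^{2}$)
$n{\left(c \right)} 436 + w{\left(-166,112 \right)} = 4 \left(-84\right)^{2} \cdot 436 - 121 = 4 \cdot 7056 \cdot 436 - 121 = 28224 \cdot 436 - 121 = 12305664 - 121 = 12305543$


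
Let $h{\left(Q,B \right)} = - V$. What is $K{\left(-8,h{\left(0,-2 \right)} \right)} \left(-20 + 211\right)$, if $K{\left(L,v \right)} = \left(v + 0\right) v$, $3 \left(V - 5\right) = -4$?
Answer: $\frac{23111}{9} \approx 2567.9$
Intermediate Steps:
$V = \frac{11}{3}$ ($V = 5 + \frac{1}{3} \left(-4\right) = 5 - \frac{4}{3} = \frac{11}{3} \approx 3.6667$)
$h{\left(Q,B \right)} = - \frac{11}{3}$ ($h{\left(Q,B \right)} = \left(-1\right) \frac{11}{3} = - \frac{11}{3}$)
$K{\left(L,v \right)} = v^{2}$ ($K{\left(L,v \right)} = v v = v^{2}$)
$K{\left(-8,h{\left(0,-2 \right)} \right)} \left(-20 + 211\right) = \left(- \frac{11}{3}\right)^{2} \left(-20 + 211\right) = \frac{121}{9} \cdot 191 = \frac{23111}{9}$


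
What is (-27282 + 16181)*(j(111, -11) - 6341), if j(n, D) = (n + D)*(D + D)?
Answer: 94813641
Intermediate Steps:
j(n, D) = 2*D*(D + n) (j(n, D) = (D + n)*(2*D) = 2*D*(D + n))
(-27282 + 16181)*(j(111, -11) - 6341) = (-27282 + 16181)*(2*(-11)*(-11 + 111) - 6341) = -11101*(2*(-11)*100 - 6341) = -11101*(-2200 - 6341) = -11101*(-8541) = 94813641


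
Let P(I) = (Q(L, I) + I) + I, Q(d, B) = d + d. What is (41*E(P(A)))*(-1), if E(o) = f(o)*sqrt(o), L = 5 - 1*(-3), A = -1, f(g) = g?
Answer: -574*sqrt(14) ≈ -2147.7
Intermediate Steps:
L = 8 (L = 5 + 3 = 8)
Q(d, B) = 2*d
P(I) = 16 + 2*I (P(I) = (2*8 + I) + I = (16 + I) + I = 16 + 2*I)
E(o) = o**(3/2) (E(o) = o*sqrt(o) = o**(3/2))
(41*E(P(A)))*(-1) = (41*(16 + 2*(-1))**(3/2))*(-1) = (41*(16 - 2)**(3/2))*(-1) = (41*14**(3/2))*(-1) = (41*(14*sqrt(14)))*(-1) = (574*sqrt(14))*(-1) = -574*sqrt(14)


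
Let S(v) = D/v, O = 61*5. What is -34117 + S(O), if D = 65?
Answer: -2081124/61 ≈ -34117.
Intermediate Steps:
O = 305
S(v) = 65/v
-34117 + S(O) = -34117 + 65/305 = -34117 + 65*(1/305) = -34117 + 13/61 = -2081124/61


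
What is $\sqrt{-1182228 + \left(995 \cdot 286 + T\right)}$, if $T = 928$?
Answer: $i \sqrt{896730} \approx 946.96 i$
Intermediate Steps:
$\sqrt{-1182228 + \left(995 \cdot 286 + T\right)} = \sqrt{-1182228 + \left(995 \cdot 286 + 928\right)} = \sqrt{-1182228 + \left(284570 + 928\right)} = \sqrt{-1182228 + 285498} = \sqrt{-896730} = i \sqrt{896730}$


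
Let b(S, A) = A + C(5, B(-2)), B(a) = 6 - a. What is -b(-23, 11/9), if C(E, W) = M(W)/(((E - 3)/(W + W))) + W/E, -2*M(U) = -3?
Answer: -667/45 ≈ -14.822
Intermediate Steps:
M(U) = 3/2 (M(U) = -1/2*(-3) = 3/2)
C(E, W) = W/E + 3*W/(-3 + E) (C(E, W) = 3/(2*(((E - 3)/(W + W)))) + W/E = 3/(2*(((-3 + E)/((2*W))))) + W/E = 3/(2*(((-3 + E)*(1/(2*W))))) + W/E = 3/(2*(((-3 + E)/(2*W)))) + W/E = 3*(2*W/(-3 + E))/2 + W/E = 3*W/(-3 + E) + W/E = W/E + 3*W/(-3 + E))
b(S, A) = 68/5 + A (b(S, A) = A + (6 - 1*(-2))*(-3 + 4*5)/(5*(-3 + 5)) = A + (6 + 2)*(1/5)*(-3 + 20)/2 = A + 8*(1/5)*(1/2)*17 = A + 68/5 = 68/5 + A)
-b(-23, 11/9) = -(68/5 + 11/9) = -1*667/45 = -667/45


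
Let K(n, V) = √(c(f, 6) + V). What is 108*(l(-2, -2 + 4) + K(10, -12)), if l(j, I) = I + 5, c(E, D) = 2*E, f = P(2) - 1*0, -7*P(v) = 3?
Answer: 756 + 324*I*√70/7 ≈ 756.0 + 387.25*I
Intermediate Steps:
P(v) = -3/7 (P(v) = -⅐*3 = -3/7)
f = -3/7 (f = -3/7 - 1*0 = -3/7 + 0 = -3/7 ≈ -0.42857)
l(j, I) = 5 + I
K(n, V) = √(-6/7 + V) (K(n, V) = √(2*(-3/7) + V) = √(-6/7 + V))
108*(l(-2, -2 + 4) + K(10, -12)) = 108*((5 + (-2 + 4)) + √(-42 + 49*(-12))/7) = 108*((5 + 2) + √(-42 - 588)/7) = 108*(7 + √(-630)/7) = 108*(7 + (3*I*√70)/7) = 108*(7 + 3*I*√70/7) = 756 + 324*I*√70/7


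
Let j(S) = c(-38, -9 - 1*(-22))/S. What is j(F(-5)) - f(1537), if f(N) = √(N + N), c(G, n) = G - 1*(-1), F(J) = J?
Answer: 37/5 - √3074 ≈ -48.044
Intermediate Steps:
c(G, n) = 1 + G (c(G, n) = G + 1 = 1 + G)
f(N) = √2*√N (f(N) = √(2*N) = √2*√N)
j(S) = -37/S (j(S) = (1 - 38)/S = -37/S)
j(F(-5)) - f(1537) = -37/(-5) - √2*√1537 = -37*(-⅕) - √3074 = 37/5 - √3074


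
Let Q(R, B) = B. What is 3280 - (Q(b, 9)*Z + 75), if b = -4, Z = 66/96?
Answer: 51181/16 ≈ 3198.8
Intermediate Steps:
Z = 11/16 (Z = 66*(1/96) = 11/16 ≈ 0.68750)
3280 - (Q(b, 9)*Z + 75) = 3280 - (9*(11/16) + 75) = 3280 - (99/16 + 75) = 3280 - 1*1299/16 = 3280 - 1299/16 = 51181/16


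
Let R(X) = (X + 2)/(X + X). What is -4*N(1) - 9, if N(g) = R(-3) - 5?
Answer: 31/3 ≈ 10.333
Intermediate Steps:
R(X) = (2 + X)/(2*X) (R(X) = (2 + X)/((2*X)) = (2 + X)*(1/(2*X)) = (2 + X)/(2*X))
N(g) = -29/6 (N(g) = (½)*(2 - 3)/(-3) - 5 = (½)*(-⅓)*(-1) - 5 = ⅙ - 5 = -29/6)
-4*N(1) - 9 = -4*(-29/6) - 9 = 58/3 - 9 = 31/3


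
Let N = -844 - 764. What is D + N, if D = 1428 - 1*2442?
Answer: -2622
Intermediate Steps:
D = -1014 (D = 1428 - 2442 = -1014)
N = -1608
D + N = -1014 - 1608 = -2622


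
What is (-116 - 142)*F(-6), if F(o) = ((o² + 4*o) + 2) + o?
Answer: -2064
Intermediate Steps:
F(o) = 2 + o² + 5*o (F(o) = (2 + o² + 4*o) + o = 2 + o² + 5*o)
(-116 - 142)*F(-6) = (-116 - 142)*(2 + (-6)² + 5*(-6)) = -258*(2 + 36 - 30) = -258*8 = -2064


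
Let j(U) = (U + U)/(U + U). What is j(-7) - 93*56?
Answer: -5207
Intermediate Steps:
j(U) = 1 (j(U) = (2*U)/((2*U)) = (2*U)*(1/(2*U)) = 1)
j(-7) - 93*56 = 1 - 93*56 = 1 - 5208 = -5207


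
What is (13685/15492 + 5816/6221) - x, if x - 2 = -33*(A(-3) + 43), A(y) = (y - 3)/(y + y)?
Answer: 139920047257/96375732 ≈ 1451.8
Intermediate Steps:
A(y) = (-3 + y)/(2*y) (A(y) = (-3 + y)/((2*y)) = (-3 + y)*(1/(2*y)) = (-3 + y)/(2*y))
x = -1450 (x = 2 - 33*((½)*(-3 - 3)/(-3) + 43) = 2 - 33*((½)*(-⅓)*(-6) + 43) = 2 - 33*(1 + 43) = 2 - 33*44 = 2 - 1452 = -1450)
(13685/15492 + 5816/6221) - x = (13685/15492 + 5816/6221) - 1*(-1450) = (13685*(1/15492) + 5816*(1/6221)) + 1450 = (13685/15492 + 5816/6221) + 1450 = 175235857/96375732 + 1450 = 139920047257/96375732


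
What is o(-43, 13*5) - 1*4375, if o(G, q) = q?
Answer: -4310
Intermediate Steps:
o(-43, 13*5) - 1*4375 = 13*5 - 1*4375 = 65 - 4375 = -4310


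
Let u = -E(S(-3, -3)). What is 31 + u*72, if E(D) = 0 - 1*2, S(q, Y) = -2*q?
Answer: 175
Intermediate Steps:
E(D) = -2 (E(D) = 0 - 2 = -2)
u = 2 (u = -1*(-2) = 2)
31 + u*72 = 31 + 2*72 = 31 + 144 = 175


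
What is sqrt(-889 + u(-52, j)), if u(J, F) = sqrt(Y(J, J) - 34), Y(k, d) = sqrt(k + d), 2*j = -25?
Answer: sqrt(-889 + sqrt(2)*sqrt(-17 + I*sqrt(26))) ≈ 0.0989 + 29.802*I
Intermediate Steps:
j = -25/2 (j = (1/2)*(-25) = -25/2 ≈ -12.500)
Y(k, d) = sqrt(d + k)
u(J, F) = sqrt(-34 + sqrt(2)*sqrt(J)) (u(J, F) = sqrt(sqrt(J + J) - 34) = sqrt(sqrt(2*J) - 34) = sqrt(sqrt(2)*sqrt(J) - 34) = sqrt(-34 + sqrt(2)*sqrt(J)))
sqrt(-889 + u(-52, j)) = sqrt(-889 + sqrt(-34 + sqrt(2)*sqrt(-52))) = sqrt(-889 + sqrt(-34 + sqrt(2)*(2*I*sqrt(13)))) = sqrt(-889 + sqrt(-34 + 2*I*sqrt(26)))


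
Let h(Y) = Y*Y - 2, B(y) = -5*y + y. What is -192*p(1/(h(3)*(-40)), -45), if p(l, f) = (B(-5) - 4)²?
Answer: -49152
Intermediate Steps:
B(y) = -4*y
h(Y) = -2 + Y² (h(Y) = Y² - 2 = -2 + Y²)
p(l, f) = 256 (p(l, f) = (-4*(-5) - 4)² = (20 - 4)² = 16² = 256)
-192*p(1/(h(3)*(-40)), -45) = -192*256 = -49152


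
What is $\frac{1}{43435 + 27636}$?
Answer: $\frac{1}{71071} \approx 1.407 \cdot 10^{-5}$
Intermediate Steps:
$\frac{1}{43435 + 27636} = \frac{1}{71071}$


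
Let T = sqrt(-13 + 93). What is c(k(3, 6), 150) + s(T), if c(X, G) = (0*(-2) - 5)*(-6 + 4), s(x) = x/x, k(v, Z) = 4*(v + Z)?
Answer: 11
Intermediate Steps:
T = 4*sqrt(5) (T = sqrt(80) = 4*sqrt(5) ≈ 8.9443)
k(v, Z) = 4*Z + 4*v (k(v, Z) = 4*(Z + v) = 4*Z + 4*v)
s(x) = 1
c(X, G) = 10 (c(X, G) = (0 - 5)*(-2) = -5*(-2) = 10)
c(k(3, 6), 150) + s(T) = 10 + 1 = 11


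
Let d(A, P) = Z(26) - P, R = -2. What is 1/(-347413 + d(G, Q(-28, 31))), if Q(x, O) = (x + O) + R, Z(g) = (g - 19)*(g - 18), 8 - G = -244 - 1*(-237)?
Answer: -1/347358 ≈ -2.8789e-6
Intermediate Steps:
G = 15 (G = 8 - (-244 - 1*(-237)) = 8 - (-244 + 237) = 8 - 1*(-7) = 8 + 7 = 15)
Z(g) = (-19 + g)*(-18 + g)
Q(x, O) = -2 + O + x (Q(x, O) = (x + O) - 2 = (O + x) - 2 = -2 + O + x)
d(A, P) = 56 - P (d(A, P) = (342 + 26² - 37*26) - P = (342 + 676 - 962) - P = 56 - P)
1/(-347413 + d(G, Q(-28, 31))) = 1/(-347413 + (56 - (-2 + 31 - 28))) = 1/(-347413 + (56 - 1*1)) = 1/(-347413 + (56 - 1)) = 1/(-347413 + 55) = 1/(-347358) = -1/347358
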